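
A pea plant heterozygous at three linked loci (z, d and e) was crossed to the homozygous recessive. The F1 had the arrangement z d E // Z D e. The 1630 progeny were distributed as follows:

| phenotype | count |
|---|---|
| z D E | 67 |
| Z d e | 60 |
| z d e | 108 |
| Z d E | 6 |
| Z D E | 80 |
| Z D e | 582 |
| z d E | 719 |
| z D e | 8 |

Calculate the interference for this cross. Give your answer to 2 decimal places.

The two rarest classes, Z d E and z D e, are the double crossovers. Comparing them with the parentals, only the z allele has switched, so z is the middle locus and the order is d – z – e.
d–z: (127 + 14)/1630 = 0.0865; z–e: (188 + 14)/1630 = 0.1239.
Expected DCO frequency = 0.0865 × 0.1239 ≈ 0.01072; observed = 14/1630 ≈ 0.00859.
Coefficient of coincidence = 0.00859/0.01072 ≈ 0.80; interference = 1 − 0.80 = 0.20.

0.20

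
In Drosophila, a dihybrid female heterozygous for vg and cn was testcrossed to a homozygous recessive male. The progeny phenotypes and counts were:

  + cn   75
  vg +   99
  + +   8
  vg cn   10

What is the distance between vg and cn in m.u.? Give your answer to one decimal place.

The two most frequent classes, + cn (75) and vg + (99), are the parental types, so the F1 was + cn / vg +.
The recombinant classes are + + and vg cn: 8 + 10 = 18.
Recombination frequency = 18/192 = 0.0938 ≈ 9.4%, i.e. 9.4 m.u.

9.4 m.u.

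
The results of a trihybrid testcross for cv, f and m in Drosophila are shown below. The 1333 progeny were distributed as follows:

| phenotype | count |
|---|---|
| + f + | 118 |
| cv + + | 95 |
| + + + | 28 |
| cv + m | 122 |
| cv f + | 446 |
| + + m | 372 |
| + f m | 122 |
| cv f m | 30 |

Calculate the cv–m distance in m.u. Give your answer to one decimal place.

22.4 m.u.

The two most frequent reciprocal classes, cv f + and + + m, are the parental types, so the F1 was cv f + / + + m.
The two rarest classes, cv f m and + + +, are the double crossovers. Comparing them with the parentals, only the m allele has switched, so m is the middle locus and the order is f – m – cv.
Crossovers in the m–cv interval produce the single-crossover classes + f + and cv + m (118 + 122 = 240) plus the double crossovers (58).
RF(m–cv) = (240 + 58) / 1333 = 298/1333 = 0.2236 → 22.4 m.u.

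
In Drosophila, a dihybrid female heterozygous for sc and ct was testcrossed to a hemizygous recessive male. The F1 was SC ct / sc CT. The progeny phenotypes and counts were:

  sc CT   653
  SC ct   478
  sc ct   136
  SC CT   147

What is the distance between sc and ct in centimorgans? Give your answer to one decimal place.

The recombinant classes are SC CT and sc ct: 147 + 136 = 283.
Recombination frequency = 283/1414 = 0.2001 ≈ 20.0%, i.e. 20.0 centimorgans.

20.0 centimorgans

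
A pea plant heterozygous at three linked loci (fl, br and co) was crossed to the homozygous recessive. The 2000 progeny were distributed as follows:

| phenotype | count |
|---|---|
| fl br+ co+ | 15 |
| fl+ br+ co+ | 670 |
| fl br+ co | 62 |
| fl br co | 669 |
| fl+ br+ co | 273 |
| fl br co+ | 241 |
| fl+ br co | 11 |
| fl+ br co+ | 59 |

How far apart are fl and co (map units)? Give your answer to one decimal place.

The two most frequent reciprocal classes, fl+ br+ co+ and fl br co, are the parental types, so the F1 was fl+ br+ co+ / fl br co.
The two rarest classes, fl br+ co+ and fl+ br co, are the double crossovers. Comparing them with the parentals, only the fl allele has switched, so fl is the middle locus and the order is br – fl – co.
Crossovers in the fl–co interval produce the single-crossover classes fl+ br+ co and fl br co+ (273 + 241 = 514) plus the double crossovers (26).
RF(fl–co) = (514 + 26) / 2000 = 540/2000 = 0.2700 → 27.0 map units.

27.0 map units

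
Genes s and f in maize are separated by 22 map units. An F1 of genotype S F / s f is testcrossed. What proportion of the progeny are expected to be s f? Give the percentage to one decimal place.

A map distance of 22 map units corresponds to a recombination frequency of 0.220.
The F1 is S F / s f, so s f is a parental gamete class with expected frequency (1 − r)/2 = 0.780/2 = 0.3900.
That is 0.3900 = 39.0% of the progeny.

39.0%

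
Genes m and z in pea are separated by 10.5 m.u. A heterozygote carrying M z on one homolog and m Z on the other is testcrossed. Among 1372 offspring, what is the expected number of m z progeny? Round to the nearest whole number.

72

A map distance of 10.5 m.u. corresponds to a recombination frequency of 0.105.
The F1 is M z / m Z, so m z is a recombinant gamete class with expected frequency r/2 = 0.105/2 = 0.0525.
Expected number = 0.0525 × 1372 = 72.03 ≈ 72.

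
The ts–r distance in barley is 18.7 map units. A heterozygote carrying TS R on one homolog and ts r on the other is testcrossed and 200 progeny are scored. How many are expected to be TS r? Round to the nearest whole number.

19

A map distance of 18.7 map units corresponds to a recombination frequency of 0.187.
The F1 is TS R / ts r, so TS r is a recombinant gamete class with expected frequency r/2 = 0.187/2 = 0.0935.
Expected number = 0.0935 × 200 = 18.70 ≈ 19.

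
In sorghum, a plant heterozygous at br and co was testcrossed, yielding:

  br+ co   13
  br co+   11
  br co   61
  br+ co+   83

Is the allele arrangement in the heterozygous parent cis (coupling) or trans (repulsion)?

The two most frequent classes are br+ co+ (83) and br co (61); these are the parental (non-recombinant) types.
So the F1 carried br+ co+ on one chromosome and br co on the other — the recessive alleles are on the same chromosome (cis / coupling).

cis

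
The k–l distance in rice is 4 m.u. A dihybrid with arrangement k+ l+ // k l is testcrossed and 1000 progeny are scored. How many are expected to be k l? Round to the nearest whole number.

A map distance of 4 m.u. corresponds to a recombination frequency of 0.040.
The F1 is k+ l+ / k l, so k l is a parental gamete class with expected frequency (1 − r)/2 = 0.960/2 = 0.4800.
Expected number = 0.4800 × 1000 = 480.00 ≈ 480.

480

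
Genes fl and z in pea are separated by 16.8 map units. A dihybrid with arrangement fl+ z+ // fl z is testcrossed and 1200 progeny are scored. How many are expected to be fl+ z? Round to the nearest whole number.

A map distance of 16.8 map units corresponds to a recombination frequency of 0.168.
The F1 is fl+ z+ / fl z, so fl+ z is a recombinant gamete class with expected frequency r/2 = 0.168/2 = 0.0840.
Expected number = 0.0840 × 1200 = 100.80 ≈ 101.

101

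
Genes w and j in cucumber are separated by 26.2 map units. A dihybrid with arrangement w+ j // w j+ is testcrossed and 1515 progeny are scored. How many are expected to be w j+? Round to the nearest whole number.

559

A map distance of 26.2 map units corresponds to a recombination frequency of 0.262.
The F1 is w+ j / w j+, so w j+ is a parental gamete class with expected frequency (1 − r)/2 = 0.738/2 = 0.3690.
Expected number = 0.3690 × 1515 = 559.03 ≈ 559.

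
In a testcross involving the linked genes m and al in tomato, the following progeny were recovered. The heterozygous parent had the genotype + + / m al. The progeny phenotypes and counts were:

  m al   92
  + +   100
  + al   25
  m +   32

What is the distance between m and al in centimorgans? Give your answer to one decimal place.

22.9 centimorgans

The recombinant classes are + al and m +: 25 + 32 = 57.
Recombination frequency = 57/249 = 0.2289 ≈ 22.9%, i.e. 22.9 centimorgans.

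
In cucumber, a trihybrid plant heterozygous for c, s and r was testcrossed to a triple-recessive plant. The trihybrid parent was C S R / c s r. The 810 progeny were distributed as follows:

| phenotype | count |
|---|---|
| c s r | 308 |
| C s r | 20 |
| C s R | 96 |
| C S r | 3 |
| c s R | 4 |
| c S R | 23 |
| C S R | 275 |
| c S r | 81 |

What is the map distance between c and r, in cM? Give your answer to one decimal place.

The two rarest classes, C S r and c s R, are the double crossovers. Comparing them with the parentals, only the r allele has switched, so r is the middle locus and the order is c – r – s.
Crossovers in the c–r interval produce the single-crossover classes c S R and C s r (23 + 20 = 43) plus the double crossovers (7).
RF(c–r) = (43 + 7) / 810 = 50/810 = 0.0617 → 6.2 cM.

6.2 cM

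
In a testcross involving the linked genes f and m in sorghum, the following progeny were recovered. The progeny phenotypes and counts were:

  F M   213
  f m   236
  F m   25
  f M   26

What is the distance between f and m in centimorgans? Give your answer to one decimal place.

10.2 centimorgans

The two most frequent classes, F M (213) and f m (236), are the parental types, so the F1 was F M / f m.
The recombinant classes are F m and f M: 25 + 26 = 51.
Recombination frequency = 51/500 = 0.1020 ≈ 10.2%, i.e. 10.2 centimorgans.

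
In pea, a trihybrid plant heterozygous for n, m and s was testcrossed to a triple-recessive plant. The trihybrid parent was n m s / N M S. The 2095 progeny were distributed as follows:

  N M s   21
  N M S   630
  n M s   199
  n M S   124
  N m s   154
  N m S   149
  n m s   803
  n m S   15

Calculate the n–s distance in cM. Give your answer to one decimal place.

15.0 cM

The two rarest classes, n m S and N M s, are the double crossovers. Comparing them with the parentals, only the s allele has switched, so s is the middle locus and the order is n – s – m.
Crossovers in the n–s interval produce the single-crossover classes N m s and n M S (154 + 124 = 278) plus the double crossovers (36).
RF(n–s) = (278 + 36) / 2095 = 314/2095 = 0.1499 → 15.0 cM.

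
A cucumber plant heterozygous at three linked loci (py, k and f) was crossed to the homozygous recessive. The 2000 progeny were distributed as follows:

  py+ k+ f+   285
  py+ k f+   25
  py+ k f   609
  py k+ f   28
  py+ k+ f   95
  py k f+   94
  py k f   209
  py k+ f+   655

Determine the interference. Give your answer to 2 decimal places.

The two most frequent reciprocal classes, py k+ f+ and py+ k f, are the parental types, so the F1 was py k+ f+ / py+ k f.
The two rarest classes, py k+ f and py+ k f+, are the double crossovers. Comparing them with the parentals, only the f allele has switched, so f is the middle locus and the order is py – f – k.
py–f: (494 + 53)/2000 = 0.2735; f–k: (189 + 53)/2000 = 0.1210.
Expected DCO frequency = 0.2735 × 0.1210 ≈ 0.03309; observed = 53/2000 ≈ 0.02650.
Coefficient of coincidence = 0.02650/0.03309 ≈ 0.80; interference = 1 − 0.80 = 0.20.

0.20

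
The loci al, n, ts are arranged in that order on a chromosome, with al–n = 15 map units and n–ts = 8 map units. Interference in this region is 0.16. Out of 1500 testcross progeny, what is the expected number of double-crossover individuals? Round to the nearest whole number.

15

Map distances give recombination frequencies of 0.150 and 0.080 for the two intervals.
With interference 0.16 (so coincidence = 0.84), expected double-crossover frequency = 0.150 × 0.080 × 0.84 = 0.01008.
Expected number = 0.01008 × 1500 = 15.12 ≈ 15.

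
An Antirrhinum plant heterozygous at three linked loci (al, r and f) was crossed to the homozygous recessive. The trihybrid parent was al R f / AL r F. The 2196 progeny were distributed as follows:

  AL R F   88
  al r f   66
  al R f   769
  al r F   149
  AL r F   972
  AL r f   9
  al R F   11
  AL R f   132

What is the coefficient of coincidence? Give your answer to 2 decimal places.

The two rarest classes, al R F and AL r f, are the double crossovers. Comparing them with the parentals, only the f allele has switched, so f is the middle locus and the order is al – f – r.
al–f: (281 + 20)/2196 = 0.1371; f–r: (154 + 20)/2196 = 0.0792.
Expected DCO frequency = 0.1371 × 0.0792 ≈ 0.01086; observed = 20/2196 ≈ 0.00911.
Coefficient of coincidence = 0.00911/0.01086 ≈ 0.84.

0.84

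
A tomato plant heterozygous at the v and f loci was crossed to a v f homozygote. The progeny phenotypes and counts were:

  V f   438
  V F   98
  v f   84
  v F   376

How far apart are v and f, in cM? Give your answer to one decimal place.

The two most frequent classes, V f (438) and v F (376), are the parental types, so the F1 was V f / v F.
The recombinant classes are V F and v f: 98 + 84 = 182.
Recombination frequency = 182/996 = 0.1827 ≈ 18.3%, i.e. 18.3 cM.

18.3 cM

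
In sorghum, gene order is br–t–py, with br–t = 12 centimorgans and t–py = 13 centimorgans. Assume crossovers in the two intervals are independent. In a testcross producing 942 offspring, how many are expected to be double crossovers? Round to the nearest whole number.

Map distances give recombination frequencies of 0.120 and 0.130 for the two intervals.
With no interference, expected double-crossover frequency = 0.120 × 0.130 = 0.01560.
Expected number = 0.01560 × 942 = 14.70 ≈ 15.

15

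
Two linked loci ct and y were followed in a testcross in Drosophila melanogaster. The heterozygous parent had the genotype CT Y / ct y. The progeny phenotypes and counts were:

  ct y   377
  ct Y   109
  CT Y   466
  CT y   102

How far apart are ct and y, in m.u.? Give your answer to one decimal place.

20.0 m.u.

The recombinant classes are CT y and ct Y: 102 + 109 = 211.
Recombination frequency = 211/1054 = 0.2002 ≈ 20.0%, i.e. 20.0 m.u.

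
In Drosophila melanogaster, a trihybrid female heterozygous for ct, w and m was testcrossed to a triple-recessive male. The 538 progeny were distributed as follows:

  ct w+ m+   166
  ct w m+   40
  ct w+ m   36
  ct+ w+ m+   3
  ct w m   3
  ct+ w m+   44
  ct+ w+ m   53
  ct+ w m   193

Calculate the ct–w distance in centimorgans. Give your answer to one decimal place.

18.4 centimorgans

The two most frequent reciprocal classes, ct+ w m and ct w+ m+, are the parental types, so the F1 was ct+ w m / ct w+ m+.
The two rarest classes, ct w m and ct+ w+ m+, are the double crossovers. Comparing them with the parentals, only the ct allele has switched, so ct is the middle locus and the order is m – ct – w.
Crossovers in the ct–w interval produce the single-crossover classes ct+ w+ m and ct w m+ (53 + 40 = 93) plus the double crossovers (6).
RF(ct–w) = (93 + 6) / 538 = 99/538 = 0.1840 → 18.4 centimorgans.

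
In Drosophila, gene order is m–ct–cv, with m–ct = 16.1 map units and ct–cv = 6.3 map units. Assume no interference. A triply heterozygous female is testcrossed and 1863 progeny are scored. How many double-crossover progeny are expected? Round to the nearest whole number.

19

Map distances give recombination frequencies of 0.161 and 0.063 for the two intervals.
With no interference, expected double-crossover frequency = 0.161 × 0.063 = 0.01014.
Expected number = 0.01014 × 1863 = 18.90 ≈ 19.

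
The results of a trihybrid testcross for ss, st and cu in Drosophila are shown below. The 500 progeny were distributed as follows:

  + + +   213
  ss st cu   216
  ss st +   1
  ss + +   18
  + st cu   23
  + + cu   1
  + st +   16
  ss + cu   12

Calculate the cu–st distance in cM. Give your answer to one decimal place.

The two most frequent reciprocal classes, ss st cu and + + +, are the parental types, so the F1 was ss st cu / + + +.
The two rarest classes, ss st + and + + cu, are the double crossovers. Comparing them with the parentals, only the cu allele has switched, so cu is the middle locus and the order is ss – cu – st.
Crossovers in the cu–st interval produce the single-crossover classes ss + cu and + st + (12 + 16 = 28) plus the double crossovers (2).
RF(cu–st) = (28 + 2) / 500 = 30/500 = 0.0600 → 6.0 cM.

6.0 cM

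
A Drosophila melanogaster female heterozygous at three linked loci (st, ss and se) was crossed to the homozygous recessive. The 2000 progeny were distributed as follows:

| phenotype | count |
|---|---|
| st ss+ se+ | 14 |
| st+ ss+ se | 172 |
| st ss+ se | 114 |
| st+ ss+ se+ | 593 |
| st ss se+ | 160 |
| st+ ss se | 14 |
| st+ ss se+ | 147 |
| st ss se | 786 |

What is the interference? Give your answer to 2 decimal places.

The two most frequent reciprocal classes, st+ ss+ se+ and st ss se, are the parental types, so the F1 was st+ ss+ se+ / st ss se.
The two rarest classes, st ss+ se+ and st+ ss se, are the double crossovers. Comparing them with the parentals, only the st allele has switched, so st is the middle locus and the order is se – st – ss.
se–st: (332 + 28)/2000 = 0.1800; st–ss: (261 + 28)/2000 = 0.1445.
Expected DCO frequency = 0.1800 × 0.1445 ≈ 0.02601; observed = 28/2000 ≈ 0.01400.
Coefficient of coincidence = 0.01400/0.02601 ≈ 0.54; interference = 1 − 0.54 = 0.46.

0.46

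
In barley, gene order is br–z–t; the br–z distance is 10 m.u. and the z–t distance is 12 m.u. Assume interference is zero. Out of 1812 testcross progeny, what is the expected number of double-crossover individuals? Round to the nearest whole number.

22

Map distances give recombination frequencies of 0.100 and 0.120 for the two intervals.
With no interference, expected double-crossover frequency = 0.100 × 0.120 = 0.01200.
Expected number = 0.01200 × 1812 = 21.74 ≈ 22.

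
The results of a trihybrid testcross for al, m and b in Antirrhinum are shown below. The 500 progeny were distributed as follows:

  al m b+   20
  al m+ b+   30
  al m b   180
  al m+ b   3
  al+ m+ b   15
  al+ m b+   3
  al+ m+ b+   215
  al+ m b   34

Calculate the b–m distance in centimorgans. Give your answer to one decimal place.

8.2 centimorgans

The two most frequent reciprocal classes, al+ m+ b+ and al m b, are the parental types, so the F1 was al+ m+ b+ / al m b.
The two rarest classes, al+ m b+ and al m+ b, are the double crossovers. Comparing them with the parentals, only the m allele has switched, so m is the middle locus and the order is al – m – b.
Crossovers in the m–b interval produce the single-crossover classes al+ m+ b and al m b+ (15 + 20 = 35) plus the double crossovers (6).
RF(m–b) = (35 + 6) / 500 = 41/500 = 0.0820 → 8.2 centimorgans.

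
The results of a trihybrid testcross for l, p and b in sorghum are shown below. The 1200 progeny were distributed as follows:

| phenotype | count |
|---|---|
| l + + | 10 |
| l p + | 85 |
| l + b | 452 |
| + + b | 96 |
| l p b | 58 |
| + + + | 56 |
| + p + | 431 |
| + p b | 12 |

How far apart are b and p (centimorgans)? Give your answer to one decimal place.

The two most frequent reciprocal classes, l + b and + p +, are the parental types, so the F1 was l + b / + p +.
The two rarest classes, l + + and + p b, are the double crossovers. Comparing them with the parentals, only the b allele has switched, so b is the middle locus and the order is l – b – p.
Crossovers in the b–p interval produce the single-crossover classes l p b and + + + (58 + 56 = 114) plus the double crossovers (22).
RF(b–p) = (114 + 22) / 1200 = 136/1200 = 0.1133 → 11.3 centimorgans.

11.3 centimorgans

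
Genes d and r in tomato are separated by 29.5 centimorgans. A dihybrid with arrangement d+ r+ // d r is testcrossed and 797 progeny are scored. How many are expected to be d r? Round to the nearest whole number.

A map distance of 29.5 centimorgans corresponds to a recombination frequency of 0.295.
The F1 is d+ r+ / d r, so d r is a parental gamete class with expected frequency (1 − r)/2 = 0.705/2 = 0.3525.
Expected number = 0.3525 × 797 = 280.94 ≈ 281.

281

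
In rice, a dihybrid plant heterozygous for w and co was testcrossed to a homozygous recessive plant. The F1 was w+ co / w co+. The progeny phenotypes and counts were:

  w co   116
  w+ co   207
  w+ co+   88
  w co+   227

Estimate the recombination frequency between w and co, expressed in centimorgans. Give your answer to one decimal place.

32.0 centimorgans

The recombinant classes are w+ co+ and w co: 88 + 116 = 204.
Recombination frequency = 204/638 = 0.3197 ≈ 32.0%, i.e. 32.0 centimorgans.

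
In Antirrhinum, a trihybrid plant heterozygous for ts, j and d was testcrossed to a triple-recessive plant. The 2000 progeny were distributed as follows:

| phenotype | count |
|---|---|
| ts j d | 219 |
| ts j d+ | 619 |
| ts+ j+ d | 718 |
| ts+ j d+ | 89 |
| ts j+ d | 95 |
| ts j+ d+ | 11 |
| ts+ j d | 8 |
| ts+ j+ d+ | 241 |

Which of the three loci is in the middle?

The two most frequent reciprocal classes, ts+ j+ d and ts j d+, are the parental types, so the F1 was ts+ j+ d / ts j d+.
The two rarest classes, ts+ j d and ts j+ d+, are the double crossovers. Comparing them with the parentals, only the j allele has switched, so j is the middle locus and the order is ts – j – d.

j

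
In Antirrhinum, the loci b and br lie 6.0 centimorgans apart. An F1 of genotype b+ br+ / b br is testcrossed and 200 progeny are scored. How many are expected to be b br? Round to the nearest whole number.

A map distance of 6.0 centimorgans corresponds to a recombination frequency of 0.060.
The F1 is b+ br+ / b br, so b br is a parental gamete class with expected frequency (1 − r)/2 = 0.940/2 = 0.4700.
Expected number = 0.4700 × 200 = 94.00 ≈ 94.

94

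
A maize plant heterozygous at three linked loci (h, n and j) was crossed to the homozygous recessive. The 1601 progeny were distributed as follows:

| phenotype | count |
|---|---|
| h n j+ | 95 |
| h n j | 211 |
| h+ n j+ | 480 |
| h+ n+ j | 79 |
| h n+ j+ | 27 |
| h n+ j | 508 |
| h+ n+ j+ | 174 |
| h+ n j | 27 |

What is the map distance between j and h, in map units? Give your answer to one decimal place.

14.2 map units

The two most frequent reciprocal classes, h+ n j+ and h n+ j, are the parental types, so the F1 was h+ n j+ / h n+ j.
The two rarest classes, h+ n j and h n+ j+, are the double crossovers. Comparing them with the parentals, only the j allele has switched, so j is the middle locus and the order is n – j – h.
Crossovers in the j–h interval produce the single-crossover classes h n j+ and h+ n+ j (95 + 79 = 174) plus the double crossovers (54).
RF(j–h) = (174 + 54) / 1601 = 228/1601 = 0.1424 → 14.2 map units.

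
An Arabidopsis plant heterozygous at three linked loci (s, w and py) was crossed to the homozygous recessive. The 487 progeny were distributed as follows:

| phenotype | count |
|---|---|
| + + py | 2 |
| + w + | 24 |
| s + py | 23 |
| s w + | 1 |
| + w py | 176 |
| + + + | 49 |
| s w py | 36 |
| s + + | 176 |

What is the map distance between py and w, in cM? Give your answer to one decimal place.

10.3 cM

The two most frequent reciprocal classes, + w py and s + +, are the parental types, so the F1 was + w py / s + +.
The two rarest classes, + + py and s w +, are the double crossovers. Comparing them with the parentals, only the w allele has switched, so w is the middle locus and the order is s – w – py.
Crossovers in the w–py interval produce the single-crossover classes + w + and s + py (24 + 23 = 47) plus the double crossovers (3).
RF(w–py) = (47 + 3) / 487 = 50/487 = 0.1027 → 10.3 cM.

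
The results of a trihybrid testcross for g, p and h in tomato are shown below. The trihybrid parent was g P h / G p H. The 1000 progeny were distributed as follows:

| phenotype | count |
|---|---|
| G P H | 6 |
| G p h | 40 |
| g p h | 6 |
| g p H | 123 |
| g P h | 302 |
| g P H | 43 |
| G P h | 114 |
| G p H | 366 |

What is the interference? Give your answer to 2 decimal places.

0.49

The two rarest classes, g p h and G P H, are the double crossovers. Comparing them with the parentals, only the p allele has switched, so p is the middle locus and the order is g – p – h.
g–p: (237 + 12)/1000 = 0.2490; p–h: (83 + 12)/1000 = 0.0950.
Expected DCO frequency = 0.2490 × 0.0950 ≈ 0.02365; observed = 12/1000 ≈ 0.01200.
Coefficient of coincidence = 0.01200/0.02365 ≈ 0.51; interference = 1 − 0.51 = 0.49.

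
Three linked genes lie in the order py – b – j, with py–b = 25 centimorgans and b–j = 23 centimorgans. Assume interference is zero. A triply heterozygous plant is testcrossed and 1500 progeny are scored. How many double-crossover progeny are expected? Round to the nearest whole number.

86

Map distances give recombination frequencies of 0.250 and 0.230 for the two intervals.
With no interference, expected double-crossover frequency = 0.250 × 0.230 = 0.05750.
Expected number = 0.05750 × 1500 = 86.25 ≈ 86.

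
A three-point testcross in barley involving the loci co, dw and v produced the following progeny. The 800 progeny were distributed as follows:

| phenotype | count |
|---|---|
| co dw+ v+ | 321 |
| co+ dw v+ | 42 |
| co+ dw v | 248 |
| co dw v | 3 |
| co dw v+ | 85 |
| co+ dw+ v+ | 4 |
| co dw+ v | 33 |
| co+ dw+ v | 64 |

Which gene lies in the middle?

The two most frequent reciprocal classes, co+ dw v and co dw+ v+, are the parental types, so the F1 was co+ dw v / co dw+ v+.
The two rarest classes, co dw v and co+ dw+ v+, are the double crossovers. Comparing them with the parentals, only the co allele has switched, so co is the middle locus and the order is dw – co – v.

co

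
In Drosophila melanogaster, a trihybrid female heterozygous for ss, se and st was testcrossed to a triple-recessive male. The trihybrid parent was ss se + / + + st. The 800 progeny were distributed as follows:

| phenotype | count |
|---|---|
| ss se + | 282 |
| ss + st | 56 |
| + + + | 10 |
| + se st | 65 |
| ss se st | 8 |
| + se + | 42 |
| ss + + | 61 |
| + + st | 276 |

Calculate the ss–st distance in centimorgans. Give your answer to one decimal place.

14.5 centimorgans

The two rarest classes, ss se st and + + +, are the double crossovers. Comparing them with the parentals, only the st allele has switched, so st is the middle locus and the order is ss – st – se.
Crossovers in the ss–st interval produce the single-crossover classes + se + and ss + st (42 + 56 = 98) plus the double crossovers (18).
RF(ss–st) = (98 + 18) / 800 = 116/800 = 0.1450 → 14.5 centimorgans.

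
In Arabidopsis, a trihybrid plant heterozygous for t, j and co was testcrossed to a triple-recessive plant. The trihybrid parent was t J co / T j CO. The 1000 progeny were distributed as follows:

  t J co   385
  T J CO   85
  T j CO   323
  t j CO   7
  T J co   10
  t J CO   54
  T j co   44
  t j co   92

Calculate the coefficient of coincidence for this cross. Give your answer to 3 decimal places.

The two rarest classes, T J co and t j CO, are the double crossovers. Comparing them with the parentals, only the t allele has switched, so t is the middle locus and the order is j – t – co.
j–t: (177 + 17)/1000 = 0.1940; t–co: (98 + 17)/1000 = 0.1150.
Expected DCO frequency = 0.1940 × 0.1150 ≈ 0.02231; observed = 17/1000 ≈ 0.01700.
Coefficient of coincidence = 0.01700/0.02231 ≈ 0.762.

0.762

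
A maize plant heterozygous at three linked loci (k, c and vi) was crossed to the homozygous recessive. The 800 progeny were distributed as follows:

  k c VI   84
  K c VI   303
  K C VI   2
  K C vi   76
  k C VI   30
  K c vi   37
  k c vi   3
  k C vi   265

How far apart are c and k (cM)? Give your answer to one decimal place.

The two most frequent reciprocal classes, k C vi and K c VI, are the parental types, so the F1 was k C vi / K c VI.
The two rarest classes, k c vi and K C VI, are the double crossovers. Comparing them with the parentals, only the c allele has switched, so c is the middle locus and the order is k – c – vi.
Crossovers in the k–c interval produce the single-crossover classes K C vi and k c VI (76 + 84 = 160) plus the double crossovers (5).
RF(k–c) = (160 + 5) / 800 = 165/800 = 0.2062 → 20.6 cM.

20.6 cM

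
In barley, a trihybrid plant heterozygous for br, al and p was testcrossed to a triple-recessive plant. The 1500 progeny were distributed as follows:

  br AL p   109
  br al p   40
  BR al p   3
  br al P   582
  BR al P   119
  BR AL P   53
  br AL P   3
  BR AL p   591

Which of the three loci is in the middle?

The two most frequent reciprocal classes, br al P and BR AL p, are the parental types, so the F1 was br al P / BR AL p.
The two rarest classes, br AL P and BR al p, are the double crossovers. Comparing them with the parentals, only the al allele has switched, so al is the middle locus and the order is p – al – br.

al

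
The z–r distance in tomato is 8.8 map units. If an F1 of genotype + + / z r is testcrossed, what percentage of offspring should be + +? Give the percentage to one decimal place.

A map distance of 8.8 map units corresponds to a recombination frequency of 0.088.
The F1 is + + / z r, so + + is a parental gamete class with expected frequency (1 − r)/2 = 0.912/2 = 0.4560.
That is 0.4560 = 45.6% of the progeny.

45.6%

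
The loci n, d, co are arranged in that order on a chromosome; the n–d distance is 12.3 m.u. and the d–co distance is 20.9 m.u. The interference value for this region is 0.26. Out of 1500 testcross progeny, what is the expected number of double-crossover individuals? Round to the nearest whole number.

29

Map distances give recombination frequencies of 0.123 and 0.209 for the two intervals.
With interference 0.26 (so coincidence = 0.74), expected double-crossover frequency = 0.123 × 0.209 × 0.74 = 0.01902.
Expected number = 0.01902 × 1500 = 28.53 ≈ 29.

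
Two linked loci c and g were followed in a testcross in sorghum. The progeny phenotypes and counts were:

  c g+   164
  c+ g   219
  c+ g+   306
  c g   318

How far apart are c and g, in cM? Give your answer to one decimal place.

38.0 cM

The two most frequent classes, c+ g+ (306) and c g (318), are the parental types, so the F1 was c+ g+ / c g.
The recombinant classes are c+ g and c g+: 219 + 164 = 383.
Recombination frequency = 383/1007 = 0.3803 ≈ 38.0%, i.e. 38.0 cM.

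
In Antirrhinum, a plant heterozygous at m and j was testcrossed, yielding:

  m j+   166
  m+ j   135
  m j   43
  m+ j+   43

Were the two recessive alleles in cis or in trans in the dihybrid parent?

trans

The two most frequent classes are m+ j (135) and m j+ (166); these are the parental (non-recombinant) types.
So the F1 carried m+ j on one chromosome and m j+ on the other — the recessive alleles are on opposite chromosomes (trans / repulsion).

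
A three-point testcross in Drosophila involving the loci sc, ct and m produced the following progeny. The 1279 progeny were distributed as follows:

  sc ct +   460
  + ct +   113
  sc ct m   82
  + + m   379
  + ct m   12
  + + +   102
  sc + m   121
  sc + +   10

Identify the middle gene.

ct

The two most frequent reciprocal classes, sc ct + and + + m, are the parental types, so the F1 was sc ct + / + + m.
The two rarest classes, sc + + and + ct m, are the double crossovers. Comparing them with the parentals, only the ct allele has switched, so ct is the middle locus and the order is sc – ct – m.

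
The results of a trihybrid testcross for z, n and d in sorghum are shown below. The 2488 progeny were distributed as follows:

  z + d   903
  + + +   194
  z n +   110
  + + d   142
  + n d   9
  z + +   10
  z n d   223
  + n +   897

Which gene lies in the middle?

The two most frequent reciprocal classes, z + d and + n +, are the parental types, so the F1 was z + d / + n +.
The two rarest classes, z + + and + n d, are the double crossovers. Comparing them with the parentals, only the d allele has switched, so d is the middle locus and the order is z – d – n.

d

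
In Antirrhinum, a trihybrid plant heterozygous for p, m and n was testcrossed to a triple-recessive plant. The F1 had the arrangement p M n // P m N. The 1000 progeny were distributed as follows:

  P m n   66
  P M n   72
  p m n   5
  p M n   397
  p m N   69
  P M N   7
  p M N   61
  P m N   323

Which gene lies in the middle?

The two rarest classes, p m n and P M N, are the double crossovers. Comparing them with the parentals, only the m allele has switched, so m is the middle locus and the order is n – m – p.

m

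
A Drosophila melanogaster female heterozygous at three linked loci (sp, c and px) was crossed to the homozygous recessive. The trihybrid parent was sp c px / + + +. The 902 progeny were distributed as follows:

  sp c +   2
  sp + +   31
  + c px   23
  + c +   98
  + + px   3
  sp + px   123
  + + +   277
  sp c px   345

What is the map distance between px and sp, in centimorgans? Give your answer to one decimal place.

The two rarest classes, sp c + and + + px, are the double crossovers. Comparing them with the parentals, only the px allele has switched, so px is the middle locus and the order is sp – px – c.
Crossovers in the sp–px interval produce the single-crossover classes + c px and sp + + (23 + 31 = 54) plus the double crossovers (5).
RF(sp–px) = (54 + 5) / 902 = 59/902 = 0.0654 → 6.5 centimorgans.

6.5 centimorgans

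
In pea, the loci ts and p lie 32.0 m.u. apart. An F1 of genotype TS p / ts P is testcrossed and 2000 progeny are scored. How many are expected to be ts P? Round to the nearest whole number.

680

A map distance of 32.0 m.u. corresponds to a recombination frequency of 0.320.
The F1 is TS p / ts P, so ts P is a parental gamete class with expected frequency (1 − r)/2 = 0.680/2 = 0.3400.
Expected number = 0.3400 × 2000 = 680.00 ≈ 680.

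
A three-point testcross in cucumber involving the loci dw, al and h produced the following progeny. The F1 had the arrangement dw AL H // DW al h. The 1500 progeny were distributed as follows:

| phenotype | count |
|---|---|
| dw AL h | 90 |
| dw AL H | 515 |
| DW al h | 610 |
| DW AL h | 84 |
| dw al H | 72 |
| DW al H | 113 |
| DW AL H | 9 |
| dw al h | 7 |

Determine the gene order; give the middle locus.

The two rarest classes, DW AL H and dw al h, are the double crossovers. Comparing them with the parentals, only the dw allele has switched, so dw is the middle locus and the order is h – dw – al.

dw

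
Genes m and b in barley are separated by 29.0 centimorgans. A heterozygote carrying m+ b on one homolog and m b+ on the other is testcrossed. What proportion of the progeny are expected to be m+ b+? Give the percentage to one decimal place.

A map distance of 29.0 centimorgans corresponds to a recombination frequency of 0.290.
The F1 is m+ b / m b+, so m+ b+ is a recombinant gamete class with expected frequency r/2 = 0.290/2 = 0.1450.
That is 0.1450 = 14.5% of the progeny.

14.5%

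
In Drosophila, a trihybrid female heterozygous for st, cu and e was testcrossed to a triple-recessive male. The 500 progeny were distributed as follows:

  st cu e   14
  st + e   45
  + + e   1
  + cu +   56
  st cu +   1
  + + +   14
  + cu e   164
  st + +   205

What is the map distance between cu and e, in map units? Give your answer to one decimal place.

20.6 map units

The two most frequent reciprocal classes, st + + and + cu e, are the parental types, so the F1 was st + + / + cu e.
The two rarest classes, st cu + and + + e, are the double crossovers. Comparing them with the parentals, only the cu allele has switched, so cu is the middle locus and the order is e – cu – st.
Crossovers in the e–cu interval produce the single-crossover classes st + e and + cu + (45 + 56 = 101) plus the double crossovers (2).
RF(e–cu) = (101 + 2) / 500 = 103/500 = 0.2060 → 20.6 map units.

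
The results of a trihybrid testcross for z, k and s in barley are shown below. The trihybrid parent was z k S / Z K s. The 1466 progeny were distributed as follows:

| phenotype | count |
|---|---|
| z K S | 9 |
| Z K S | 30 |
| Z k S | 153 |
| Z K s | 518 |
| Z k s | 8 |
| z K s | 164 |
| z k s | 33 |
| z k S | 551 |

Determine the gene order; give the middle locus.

k

The two rarest classes, z K S and Z k s, are the double crossovers. Comparing them with the parentals, only the k allele has switched, so k is the middle locus and the order is z – k – s.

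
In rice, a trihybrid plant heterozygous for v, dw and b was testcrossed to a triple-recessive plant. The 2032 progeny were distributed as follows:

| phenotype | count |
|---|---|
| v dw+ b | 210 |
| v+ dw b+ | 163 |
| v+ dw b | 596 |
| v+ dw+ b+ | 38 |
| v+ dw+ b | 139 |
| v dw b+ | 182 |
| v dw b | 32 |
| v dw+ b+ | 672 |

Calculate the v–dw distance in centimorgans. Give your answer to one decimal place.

The two most frequent reciprocal classes, v+ dw b and v dw+ b+, are the parental types, so the F1 was v+ dw b / v dw+ b+.
The two rarest classes, v dw b and v+ dw+ b+, are the double crossovers. Comparing them with the parentals, only the v allele has switched, so v is the middle locus and the order is dw – v – b.
Crossovers in the dw–v interval produce the single-crossover classes v+ dw+ b and v dw b+ (139 + 182 = 321) plus the double crossovers (70).
RF(dw–v) = (321 + 70) / 2032 = 391/2032 = 0.1924 → 19.2 centimorgans.

19.2 centimorgans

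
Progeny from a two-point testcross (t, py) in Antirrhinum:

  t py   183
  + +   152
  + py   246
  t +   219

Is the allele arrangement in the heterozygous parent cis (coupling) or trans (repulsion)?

trans

The two most frequent classes are + py (246) and t + (219); these are the parental (non-recombinant) types.
So the F1 carried + py on one chromosome and t + on the other — the recessive alleles are on opposite chromosomes (trans / repulsion).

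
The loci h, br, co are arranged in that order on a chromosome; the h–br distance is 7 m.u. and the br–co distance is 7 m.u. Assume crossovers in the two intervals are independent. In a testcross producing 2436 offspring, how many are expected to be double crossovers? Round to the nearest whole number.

Map distances give recombination frequencies of 0.070 and 0.070 for the two intervals.
With no interference, expected double-crossover frequency = 0.070 × 0.070 = 0.00490.
Expected number = 0.00490 × 2436 = 11.94 ≈ 12.

12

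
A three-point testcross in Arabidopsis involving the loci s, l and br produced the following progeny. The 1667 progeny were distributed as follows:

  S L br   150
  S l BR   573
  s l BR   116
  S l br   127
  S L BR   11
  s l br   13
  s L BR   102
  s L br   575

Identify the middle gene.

The two most frequent reciprocal classes, s L br and S l BR, are the parental types, so the F1 was s L br / S l BR.
The two rarest classes, s l br and S L BR, are the double crossovers. Comparing them with the parentals, only the l allele has switched, so l is the middle locus and the order is br – l – s.

l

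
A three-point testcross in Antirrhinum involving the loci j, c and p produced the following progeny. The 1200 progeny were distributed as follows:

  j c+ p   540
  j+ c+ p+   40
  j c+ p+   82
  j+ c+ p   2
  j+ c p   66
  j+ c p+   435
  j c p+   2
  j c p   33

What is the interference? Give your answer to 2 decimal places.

The two most frequent reciprocal classes, j c+ p and j+ c p+, are the parental types, so the F1 was j c+ p / j+ c p+.
The two rarest classes, j+ c+ p and j c p+, are the double crossovers. Comparing them with the parentals, only the j allele has switched, so j is the middle locus and the order is c – j – p.
c–j: (73 + 4)/1200 = 0.0642; j–p: (148 + 4)/1200 = 0.1267.
Expected DCO frequency = 0.0642 × 0.1267 ≈ 0.00813; observed = 4/1200 ≈ 0.00333.
Coefficient of coincidence = 0.00333/0.00813 ≈ 0.41; interference = 1 − 0.41 = 0.59.

0.59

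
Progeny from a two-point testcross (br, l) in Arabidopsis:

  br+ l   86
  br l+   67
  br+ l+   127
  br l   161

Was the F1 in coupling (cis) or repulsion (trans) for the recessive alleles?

cis

The two most frequent classes are br+ l+ (127) and br l (161); these are the parental (non-recombinant) types.
So the F1 carried br+ l+ on one chromosome and br l on the other — the recessive alleles are on the same chromosome (cis / coupling).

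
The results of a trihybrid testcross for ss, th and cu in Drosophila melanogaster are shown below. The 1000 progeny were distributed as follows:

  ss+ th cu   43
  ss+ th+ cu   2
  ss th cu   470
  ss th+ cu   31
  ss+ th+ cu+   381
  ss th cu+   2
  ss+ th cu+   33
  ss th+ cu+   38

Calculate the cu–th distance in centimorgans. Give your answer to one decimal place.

6.8 centimorgans

The two most frequent reciprocal classes, ss th cu and ss+ th+ cu+, are the parental types, so the F1 was ss th cu / ss+ th+ cu+.
The two rarest classes, ss th cu+ and ss+ th+ cu, are the double crossovers. Comparing them with the parentals, only the cu allele has switched, so cu is the middle locus and the order is ss – cu – th.
Crossovers in the cu–th interval produce the single-crossover classes ss th+ cu and ss+ th cu+ (31 + 33 = 64) plus the double crossovers (4).
RF(cu–th) = (64 + 4) / 1000 = 68/1000 = 0.0680 → 6.8 centimorgans.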